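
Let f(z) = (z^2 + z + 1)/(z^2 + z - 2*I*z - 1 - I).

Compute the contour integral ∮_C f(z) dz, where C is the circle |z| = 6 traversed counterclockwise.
-4*pi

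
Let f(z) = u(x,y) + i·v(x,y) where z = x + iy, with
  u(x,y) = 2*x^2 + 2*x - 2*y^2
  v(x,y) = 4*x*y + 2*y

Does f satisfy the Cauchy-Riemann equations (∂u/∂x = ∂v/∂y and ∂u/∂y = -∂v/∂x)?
∂u/∂x = 4*x + 2
∂v/∂y = 4*x + 2
∂u/∂y = -4*y
∂v/∂x = 4*y
∂u/∂x = ∂v/∂y and ∂u/∂y = -∂v/∂x hold identically; f is analytic.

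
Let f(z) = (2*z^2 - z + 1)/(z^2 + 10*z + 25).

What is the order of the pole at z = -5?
2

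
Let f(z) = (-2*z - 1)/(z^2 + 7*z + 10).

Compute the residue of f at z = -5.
Write f(z) = P(z)/Q(z) with P(z) = -2*z - 1 and Q(z) = z^2 + 7*z + 10.
The denominator factors as Q(z) = (z + 5)*(z + 2), so z = -5 is a simple zero of Q and P is analytic there; z = -5 is therefore a simple pole and
  Res(f, z₀) = P(z₀)/Q'(z₀).

Q'(z) = 2*z + 7, so Q'(-5) = -3.
P(-5) = 9.

Res(f, -5) = (9)/(-3) = -3

Final answer: -3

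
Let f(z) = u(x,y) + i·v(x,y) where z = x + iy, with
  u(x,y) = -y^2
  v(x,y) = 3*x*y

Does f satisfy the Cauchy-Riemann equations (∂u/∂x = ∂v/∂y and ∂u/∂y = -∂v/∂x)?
∂u/∂x = 0
∂v/∂y = 3*x
∂u/∂y = -2*y
∂v/∂x = 3*y
∂u/∂x ≠ ∂v/∂y and ∂u/∂y ≠ -∂v/∂x; the Cauchy-Riemann equations are not satisfied, so f is not analytic.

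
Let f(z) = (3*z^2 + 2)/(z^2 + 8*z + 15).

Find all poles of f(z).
{-5, -3}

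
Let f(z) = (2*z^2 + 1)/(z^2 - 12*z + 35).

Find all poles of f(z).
{5, 7}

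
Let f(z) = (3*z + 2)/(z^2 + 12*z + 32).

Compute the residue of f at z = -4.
Write f(z) = P(z)/Q(z) with P(z) = 3*z + 2 and Q(z) = z^2 + 12*z + 32.
The denominator factors as Q(z) = (z + 8)*(z + 4), so z = -4 is a simple zero of Q and P is analytic there; z = -4 is therefore a simple pole and
  Res(f, z₀) = P(z₀)/Q'(z₀).

Q'(z) = 2*z + 12, so Q'(-4) = 4.
P(-4) = -10.

Res(f, -4) = (-10)/(4) = -5/2

Final answer: -5/2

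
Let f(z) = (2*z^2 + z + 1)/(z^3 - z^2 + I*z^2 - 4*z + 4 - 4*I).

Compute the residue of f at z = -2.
Write f(z) = P(z)/Q(z) with P(z) = 2*z^2 + z + 1 and Q(z) = z^3 - z^2 + I*z^2 - 4*z + 4 - 4*I.
The denominator factors as Q(z) = (z - 2)*(z + 2)*(z - 1 + I), so z = -2 is a simple zero of Q and P is analytic there; z = -2 is therefore a simple pole and
  Res(f, z₀) = P(z₀)/Q'(z₀).

Q'(z) = 3*z^2 - 2*z + 2*I*z - 4, so Q'(-2) = 12 - 4*I.
P(-2) = 7.

Res(f, -2) = (7)/(12 - 4*I) = 21/40 + 7*I/40

Final answer: 21/40 + 7*I/40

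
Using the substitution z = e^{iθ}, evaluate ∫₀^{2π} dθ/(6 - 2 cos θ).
sqrt(2)*pi/4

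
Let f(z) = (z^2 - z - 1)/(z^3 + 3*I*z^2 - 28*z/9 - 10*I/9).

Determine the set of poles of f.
The singularities of f are the zeros of the denominator. Factoring,
  z^3 + 3*I*z^2 - 28*z/9 - 10*I/9 = (z + 1/3 + I)*(z - 1/3 + I)*(z + I)
so the candidates are z = -1/3 - I, z = 1/3 - I, z = -I.

Check the numerator P(z) = z^2 - z - 1 at each one:
  P(-1/3 - I) = -14/9 + 5*I/3 ≠ 0, so z = -1/3 - I is a (simple) pole.
  P(1/3 - I) = -20/9 + I/3 ≠ 0, so z = 1/3 - I is a (simple) pole.
  P(-I) = -2 + I ≠ 0, so z = -I is a (simple) pole.

Poles of f: {-1/3 - I, -I, 1/3 - I}

Final answer: {-1/3 - I, -I, 1/3 - I}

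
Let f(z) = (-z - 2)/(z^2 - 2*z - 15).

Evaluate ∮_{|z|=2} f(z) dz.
By the residue theorem, ∮_C f(z) dz = 2πi · (sum of the residues of f at the poles inside |z| = 2).

The denominator factors as (z - 5)*(z + 3), so the singularities of f are simple poles at z = 5, z = -3.
  |5|² = 25 > 4 = 2², so this pole is outside the contour.
  |-3|² = 9 > 4 = 2², so this pole is outside the contour.

No pole lies inside the contour, so f is analytic on and inside C and the integral is 0 (Cauchy's theorem).

Final answer: 0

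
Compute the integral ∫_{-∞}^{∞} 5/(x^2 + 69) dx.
Let f(z) = 5/(z^2 + 69). The denominator has no real zeros and deg Q - deg P = 2 ≥ 2, so the integral of f over the upper semicircle |z| = R tends to 0 as R → ∞. Closing the contour in the upper half-plane,
  ∫_{-∞}^{∞} f(x) dx = 2πi · Σ Res(f, z_k)  over the poles with Im z_k > 0.

Zeros of the denominator: z^2 + 69 = 0 gives z = ±sqrt(69)*I.
Upper half-plane: z = sqrt(69)*I (simple).

Each pole is a simple zero of Q(z) = z^2 + 69, so Res(f, z₀) = P(z₀)/Q'(z₀) with P(z) = 5, Q'(z) = 2*z:
  Res(f, sqrt(69)*I) = (5)/(2*sqrt(69)*I) = -5*sqrt(69)*I/138

∫_{-∞}^{∞} f(x) dx = 2πi · (-5*sqrt(69)*I/138) = 5*sqrt(69)*pi/69

Final answer: 5*sqrt(69)*pi/69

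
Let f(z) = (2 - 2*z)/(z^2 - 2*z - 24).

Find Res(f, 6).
-1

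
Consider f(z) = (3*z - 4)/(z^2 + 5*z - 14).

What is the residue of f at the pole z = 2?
2/9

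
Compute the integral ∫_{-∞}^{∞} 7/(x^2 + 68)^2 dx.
Let f(z) = 7/(z^2 + 68)^2. The denominator has no real zeros and deg Q - deg P = 4 ≥ 2, so the integral of f over the upper semicircle |z| = R tends to 0 as R → ∞. Closing the contour in the upper half-plane,
  ∫_{-∞}^{∞} f(x) dx = 2πi · Σ Res(f, z_k)  over the poles with Im z_k > 0.

Zeros of the denominator: z^2 + 68 = 0 gives z = ±2*sqrt(17)*I.
Upper half-plane: z = 2*sqrt(17)*I (a pole of order 2).

Write f(z) = g(z)/(z - 2*sqrt(17)*I)^2 with g(z) = 7/(z + 2*sqrt(17)*I)^2. For a double pole, Res(f, z₀) = g'(z₀):
  g'(z) = -14/(z + 2*sqrt(17)*I)^3
  Res(f, 2*sqrt(17)*I) = g'(2*sqrt(17)*I) = -7*sqrt(17)*I/9248

∫_{-∞}^{∞} f(x) dx = 2πi · (-7*sqrt(17)*I/9248) = 7*sqrt(17)*pi/4624

Final answer: 7*sqrt(17)*pi/4624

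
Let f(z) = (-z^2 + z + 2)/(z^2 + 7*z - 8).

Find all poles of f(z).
The singularities of f are the zeros of the denominator. Factoring,
  z^2 + 7*z - 8 = (z - 1)*(z + 8)
so the candidates are z = 1, z = -8.

Check the numerator P(z) = -z^2 + z + 2 at each one:
  P(1) = 2 ≠ 0, so z = 1 is a (simple) pole.
  P(-8) = -70 ≠ 0, so z = -8 is a (simple) pole.

Poles of f: {-8, 1}

Final answer: {-8, 1}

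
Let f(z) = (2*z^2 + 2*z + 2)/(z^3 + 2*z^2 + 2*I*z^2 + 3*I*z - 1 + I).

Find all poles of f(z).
{-1 - I, -1, -I}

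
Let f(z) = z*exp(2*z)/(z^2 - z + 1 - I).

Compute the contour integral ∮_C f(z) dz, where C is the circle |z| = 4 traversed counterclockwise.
By the residue theorem, ∮_C f(z) dz = 2πi · (sum of the residues of f at the poles inside |z| = 4).

The denominator factors as (z - 1 - I)*(z + I), so the singularities of f are simple poles at z = 1 + I, z = -I.
  |1 + I|² = 2 < 16 = 4², so this pole is inside the contour.
  |-I|² = 1 < 16 = 4², so this pole is inside the contour.

With P(z) = z*exp(2*z) and Q(z) = z^2 - z + 1 - I, each pole is simple, so Res(f, z₀) = P(z₀)/Q'(z₀) with Q'(z) = 2*z - 1.
  Res(f, 1 + I) = P(1 + I)/Q'(1 + I) = ((1 + I)*exp(2 + 2*I))/(1 + 2*I) = (3/5 - I/5)*exp(2 + 2*I)
  Res(f, -I) = P(-I)/Q'(-I) = (-I*exp(-2*I))/(-1 - 2*I) = (2/5 + I/5)*exp(-2*I)

Sum of residues inside C: (2/5 + I/5)*exp(-2*I) + (3/5 - I/5)*exp(2 + 2*I)
∮_C f(z) dz = 2πi · ((2/5 + I/5)*exp(-2*I) + (3/5 - I/5)*exp(2 + 2*I)) = pi*(2/5 + 6*I/5)*exp(2 + 2*I) + pi*(-2/5 + 4*I/5)*exp(-2*I)

Final answer: pi*(2/5 + 6*I/5)*exp(2 + 2*I) + pi*(-2/5 + 4*I/5)*exp(-2*I)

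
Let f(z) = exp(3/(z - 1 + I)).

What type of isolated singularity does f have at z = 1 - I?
Let u = z - 1 + I. Then
  e^(3/u) = Σ_{k≥0} (3)^k/(k!·u^k) = 1 + 3/u + 9/(2*u^2) + 9/(2*u^3) + ...
which has infinitely many negative powers of u, so exp(3/(z - 1 + I)) has an essential singularity at z = 1 - I.
So the singularity is essential.

Final answer: essential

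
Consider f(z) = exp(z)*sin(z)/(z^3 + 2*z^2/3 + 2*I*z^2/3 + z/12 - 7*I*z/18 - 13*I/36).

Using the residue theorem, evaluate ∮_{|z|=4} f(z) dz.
By the residue theorem, ∮_C f(z) dz = 2πi · (sum of the residues of f at the poles inside |z| = 4).

The denominator factors as (z + 2/3 + I)*(z - 1/2 - I/3)*(z + 1/2), so the singularities of f are simple poles at z = -2/3 - I, z = 1/2 + I/3, z = -1/2.
  |-2/3 - I|² = 13/9 < 16 = 4², so this pole is inside the contour.
  |1/2 + I/3|² = 13/36 < 16 = 4², so this pole is inside the contour.
  |-1/2|² = 1/4 < 16 = 4², so this pole is inside the contour.

With P(z) = exp(z)*sin(z) and Q(z) = z^3 + 2*z^2/3 + 2*I*z^2/3 + z/12 - 7*I*z/18 - 13*I/36, each pole is simple, so Res(f, z₀) = P(z₀)/Q'(z₀) with Q'(z) = 3*z^2 + 4*z/3 + 4*I*z/3 + 1/12 - 7*I/18.
  Res(f, -2/3 - I) = P(-2/3 - I)/Q'(-2/3 - I) = (-exp(-2/3 - I)*sin(2/3 + I))/(-41/36 + 25*I/18) = (1476/4181 + 1800*I/4181)*exp(-2/3 - I)*sin(2/3 + I)
  Res(f, 1/2 + I/3) = P(1/2 + I/3)/Q'(1/2 + I/3) = (exp(1/2 + I/3)*sin(1/2 + I/3))/(13/18 + 31*I/18) = (117/565 - 279*I/565)*exp(1/2 + I/3)*sin(1/2 + I/3)
  Res(f, -1/2) = P(-1/2)/Q'(-1/2) = (-exp(-1/2)*sin(1/2))/(1/6 - 19*I/18) = (-27/185 - 171*I/185)*exp(-1/2)*sin(1/2)

Sum of residues inside C: (-27/185 - 171*I/185)*exp(-1/2)*sin(1/2) + (117/565 - 279*I/565)*exp(1/2 + I/3)*sin(1/2 + I/3) + (1476/4181 + 1800*I/4181)*exp(-2/3 - I)*sin(2/3 + I)
∮_C f(z) dz = 2πi · ((-27/185 - 171*I/185)*exp(-1/2)*sin(1/2) + (117/565 - 279*I/565)*exp(1/2 + I/3)*sin(1/2 + I/3) + (1476/4181 + 1800*I/4181)*exp(-2/3 - I)*sin(2/3 + I)) = pi*(342/185 - 54*I/185)*exp(-1/2)*sin(1/2) + pi*(-3600/4181 + 2952*I/4181)*exp(-2/3 - I)*sin(2/3 + I) + pi*(558/565 + 234*I/565)*exp(1/2 + I/3)*sin(1/2 + I/3)

Final answer: pi*(342/185 - 54*I/185)*exp(-1/2)*sin(1/2) + pi*(-3600/4181 + 2952*I/4181)*exp(-2/3 - I)*sin(2/3 + I) + pi*(558/565 + 234*I/565)*exp(1/2 + I/3)*sin(1/2 + I/3)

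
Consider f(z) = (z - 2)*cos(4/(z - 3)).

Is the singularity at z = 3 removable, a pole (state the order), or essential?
Let u = z - 3. Then
  cos(4/u) = Σ_{k≥0} (-1)^k (4)^(2k)/((2k)!·u^(2k)) = 1 - 8/u^2 + 32/(3*u^4) + ...
which has infinitely many negative powers of u, so cos(4/(z - 3)) has an essential singularity at z = 3.
The extra factor z - 2 is a nonzero polynomial; if the product had at most a pole at z = 3, dividing by that polynomial would leave cos(4/(z - 3)) with at most a pole too — contradiction. (Equivalently, the product's Laurent series still has infinitely many negative powers.)
So the singularity is essential.

Final answer: essential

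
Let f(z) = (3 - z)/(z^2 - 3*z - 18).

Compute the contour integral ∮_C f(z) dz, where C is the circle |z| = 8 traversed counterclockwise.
By the residue theorem, ∮_C f(z) dz = 2πi · (sum of the residues of f at the poles inside |z| = 8).

The denominator factors as (z - 6)*(z + 3), so the singularities of f are simple poles at z = 6, z = -3.
  |6|² = 36 < 64 = 8², so this pole is inside the contour.
  |-3|² = 9 < 64 = 8², so this pole is inside the contour.

With P(z) = 3 - z and Q(z) = z^2 - 3*z - 18, each pole is simple, so Res(f, z₀) = P(z₀)/Q'(z₀) with Q'(z) = 2*z - 3.
  Res(f, 6) = P(6)/Q'(6) = (-3)/(9) = -1/3
  Res(f, -3) = P(-3)/Q'(-3) = (6)/(-9) = -2/3

Sum of residues inside C: -1
∮_C f(z) dz = 2πi · (-1) = -2*I*pi

Final answer: -2*I*pi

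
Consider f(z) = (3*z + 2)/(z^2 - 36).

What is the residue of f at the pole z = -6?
Write f(z) = P(z)/Q(z) with P(z) = 3*z + 2 and Q(z) = z^2 - 36.
The denominator factors as Q(z) = (z - 6)*(z + 6), so z = -6 is a simple zero of Q and P is analytic there; z = -6 is therefore a simple pole and
  Res(f, z₀) = P(z₀)/Q'(z₀).

Q'(z) = 2*z, so Q'(-6) = -12.
P(-6) = -16.

Res(f, -6) = (-16)/(-12) = 4/3

Final answer: 4/3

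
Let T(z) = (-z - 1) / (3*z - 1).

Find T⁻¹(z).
Set w = T(z) = (-z - 1) / (3*z - 1) and solve for z:
  w*(3*z - 1) = -z - 1
  -w + z*(3*w + 1) + 1 = 0
  z*(3*w + 1) = w - 1
  z = (1 - w)/(-3*w - 1)
Renaming the variable, T⁻¹(z) = (-z + 1)/(-3*z - 1) = (z - 1)/(3*z + 1).
(Check: ad - bc = 4 ≠ 0, so T is invertible.)

Final answer: (z - 1)/(3*z + 1)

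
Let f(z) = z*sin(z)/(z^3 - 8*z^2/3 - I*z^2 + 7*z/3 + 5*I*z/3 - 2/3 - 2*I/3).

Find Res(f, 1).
Write f(z) = P(z)/Q(z) with P(z) = z*sin(z) and Q(z) = z^3 - 8*z^2/3 - I*z^2 + 7*z/3 + 5*I*z/3 - 2/3 - 2*I/3.
The denominator factors as Q(z) = (z - 1 - I)*(z - 1)*(z - 2/3), so z = 1 is a simple zero of Q and P is analytic there; z = 1 is therefore a simple pole and
  Res(f, z₀) = P(z₀)/Q'(z₀).

Q'(z) = 3*z^2 - 16*z/3 - 2*I*z + 7/3 + 5*I/3, so Q'(1) = -I/3.
P(1) = sin(1).

Res(f, 1) = (sin(1))/(-I/3) = 3*I*sin(1)

Final answer: 3*I*sin(1)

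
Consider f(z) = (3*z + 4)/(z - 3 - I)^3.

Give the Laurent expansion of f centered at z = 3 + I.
(13 + 3*I)/(z - 3 - I)^3 + 3/(z - 3 - I)^2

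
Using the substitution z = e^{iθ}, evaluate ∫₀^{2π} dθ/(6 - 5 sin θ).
Call the integral J. The integrand is 2π-periodic and we integrate over a full period, so shifting θ does not change the value (θ → θ + π/2 turns sin θ into cos θ; θ → θ + π flips the sign of the trig term). Hence
  J = ∫₀^{2π} dθ/(6 + 5 cos θ).
Put z = e^{iθ}: then cos θ = (z + 1/z)/2, dθ = dz/(iz), and z runs once counterclockwise around |z| = 1:
  J = ∮_{|z|=1} 1/(6 + 5*(z + 1/z)/2) · dz/(iz) = (2/i) ∮_{|z|=1} dz/(5*z^2 + 12*z + 5).
The roots of 5*z^2 + 12*z + 5 are z = (-6 ± sqrt(6^2 - 5^2))/5, with sqrt(11) = sqrt(11); their product is 1, so only z₊ = -6/5 + sqrt(11)/5 lies inside the unit circle (z₋ = -6/5 - sqrt(11)/5 lies outside).
z₊ is a simple zero of q(z) = 5*z^2 + 12*z + 5, so Res(1/q, z₊) = 1/q'(z₊) with q'(z) = 10*z + 12; and q'(z₊) = 5*(z₊ - z₋) = 2*sqrt(11).
Therefore J = (2/i) · 2πi · 1/(2*sqrt(11)) = 2*pi/(sqrt(11)) = 2*sqrt(11)*pi/11

Final answer: 2*sqrt(11)*pi/11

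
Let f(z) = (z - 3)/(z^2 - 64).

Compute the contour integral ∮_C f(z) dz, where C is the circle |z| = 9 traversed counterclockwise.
By the residue theorem, ∮_C f(z) dz = 2πi · (sum of the residues of f at the poles inside |z| = 9).

The denominator factors as (z - 8)*(z + 8), so the singularities of f are simple poles at z = 8, z = -8.
  |8|² = 64 < 81 = 9², so this pole is inside the contour.
  |-8|² = 64 < 81 = 9², so this pole is inside the contour.

With P(z) = z - 3 and Q(z) = z^2 - 64, each pole is simple, so Res(f, z₀) = P(z₀)/Q'(z₀) with Q'(z) = 2*z.
  Res(f, 8) = P(8)/Q'(8) = (5)/(16) = 5/16
  Res(f, -8) = P(-8)/Q'(-8) = (-11)/(-16) = 11/16

Sum of residues inside C: 1
∮_C f(z) dz = 2πi · (1) = 2*I*pi

Final answer: 2*I*pi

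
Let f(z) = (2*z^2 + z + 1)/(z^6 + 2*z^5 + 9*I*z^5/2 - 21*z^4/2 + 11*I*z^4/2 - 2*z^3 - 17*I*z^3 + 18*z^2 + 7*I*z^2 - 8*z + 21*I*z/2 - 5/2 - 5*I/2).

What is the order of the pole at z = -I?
Factor the denominator:
  z^6 + 2*z^5 + 9*I*z^5/2 - 21*z^4/2 + 11*I*z^4/2 - 2*z^3 - 17*I*z^3 + 18*z^2 + 7*I*z^2 - 8*z + 21*I*z/2 - 5/2 - 5*I/2 = (z + I)^4*(z + 3 + I)*(z - 1 - I/2)

The numerator P(z) = 2*z^2 + z + 1 has P(-I) = -1 - I ≠ 0, so no factor of (z + I) cancels.
Near z = -I we can therefore write f(z) = g(z)/(z + I)^4 with g analytic at -I and g(-I) ≠ 0 (g is the numerator divided by the remaining denominator factors).

Hence z = -I is a pole of order 4.

Final answer: 4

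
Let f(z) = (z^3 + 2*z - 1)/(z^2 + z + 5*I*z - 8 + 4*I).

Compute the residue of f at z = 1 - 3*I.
Write f(z) = P(z)/Q(z) with P(z) = z^3 + 2*z - 1 and Q(z) = z^2 + z + 5*I*z - 8 + 4*I.
The denominator factors as Q(z) = (z + 2 + 2*I)*(z - 1 + 3*I), so z = 1 - 3*I is a simple zero of Q and P is analytic there; z = 1 - 3*I is therefore a simple pole and
  Res(f, z₀) = P(z₀)/Q'(z₀).

Q'(z) = 2*z + 1 + 5*I, so Q'(1 - 3*I) = 3 - I.
P(1 - 3*I) = -25 + 12*I.

Res(f, 1 - 3*I) = (-25 + 12*I)/(3 - I) = -87/10 + 11*I/10

Final answer: -87/10 + 11*I/10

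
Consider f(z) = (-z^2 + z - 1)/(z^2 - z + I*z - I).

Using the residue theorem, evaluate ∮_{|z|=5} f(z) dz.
-2*pi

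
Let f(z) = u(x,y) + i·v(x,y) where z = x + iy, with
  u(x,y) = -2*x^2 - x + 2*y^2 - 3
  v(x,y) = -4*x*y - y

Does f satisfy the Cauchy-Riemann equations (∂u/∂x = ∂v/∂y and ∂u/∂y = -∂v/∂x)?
∂u/∂x = -4*x - 1
∂v/∂y = -4*x - 1
∂u/∂y = 4*y
∂v/∂x = -4*y
∂u/∂x = ∂v/∂y and ∂u/∂y = -∂v/∂x hold identically; f is analytic.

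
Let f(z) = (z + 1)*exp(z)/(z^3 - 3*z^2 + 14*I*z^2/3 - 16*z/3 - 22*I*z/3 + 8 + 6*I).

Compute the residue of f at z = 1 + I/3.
Write f(z) = P(z)/Q(z) with P(z) = (z + 1)*exp(z) and Q(z) = z^3 - 3*z^2 + 14*I*z^2/3 - 16*z/3 - 22*I*z/3 + 8 + 6*I.
The denominator factors as Q(z) = (z - 3 + 3*I)*(z - 1 - I/3)*(z + 1 + 2*I), so z = 1 + I/3 is a simple zero of Q and P is analytic there; z = 1 + I/3 is therefore a simple pole and
  Res(f, z₀) = P(z₀)/Q'(z₀).

Q'(z) = 3*z^2 - 6*z + 28*I*z/3 - 16/3 - 22*I/3, so Q'(1 + I/3) = -106/9 + 2*I.
P(1 + I/3) = (2 + I/3)*exp(1 + I/3).

Res(f, 1 + I/3) = ((2 + I/3)*exp(1 + I/3))/(-106/9 + 2*I) = (-927/5780 - 321*I/5780)*exp(1 + I/3)

Final answer: (-927/5780 - 321*I/5780)*exp(1 + I/3)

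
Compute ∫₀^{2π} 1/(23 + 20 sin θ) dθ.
Call the integral J. The integrand is 2π-periodic and we integrate over a full period, so shifting θ does not change the value (θ → θ + π/2 turns sin θ into cos θ). Hence
  J = ∫₀^{2π} dθ/(23 + 20 cos θ).
Put z = e^{iθ}: then cos θ = (z + 1/z)/2, dθ = dz/(iz), and z runs once counterclockwise around |z| = 1:
  J = ∮_{|z|=1} 1/(23 + 20*(z + 1/z)/2) · dz/(iz) = (2/i) ∮_{|z|=1} dz/(20*z^2 + 46*z + 20).
The roots of 20*z^2 + 46*z + 20 are z = (-23 ± sqrt(23^2 - 20^2))/20, with sqrt(129) = sqrt(129); their product is 1, so only z₊ = -23/20 + sqrt(129)/20 lies inside the unit circle (z₋ = -23/20 - sqrt(129)/20 lies outside).
z₊ is a simple zero of q(z) = 20*z^2 + 46*z + 20, so Res(1/q, z₊) = 1/q'(z₊) with q'(z) = 40*z + 46; and q'(z₊) = 20*(z₊ - z₋) = 2*sqrt(129).
Therefore J = (2/i) · 2πi · 1/(2*sqrt(129)) = 2*pi/(sqrt(129)) = 2*sqrt(129)*pi/129

Final answer: 2*sqrt(129)*pi/129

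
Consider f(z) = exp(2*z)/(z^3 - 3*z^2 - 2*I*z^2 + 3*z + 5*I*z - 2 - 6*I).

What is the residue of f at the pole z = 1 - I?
(-7/50 - I/50)*exp(2 - 2*I)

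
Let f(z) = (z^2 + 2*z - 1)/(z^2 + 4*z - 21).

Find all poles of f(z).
The singularities of f are the zeros of the denominator. Factoring,
  z^2 + 4*z - 21 = (z - 3)*(z + 7)
so the candidates are z = 3, z = -7.

Check the numerator P(z) = z^2 + 2*z - 1 at each one:
  P(3) = 14 ≠ 0, so z = 3 is a (simple) pole.
  P(-7) = 34 ≠ 0, so z = -7 is a (simple) pole.

Poles of f: {-7, 3}

Final answer: {-7, 3}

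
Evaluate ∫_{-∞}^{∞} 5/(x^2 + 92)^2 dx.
Let f(z) = 5/(z^2 + 92)^2. The denominator has no real zeros and deg Q - deg P = 4 ≥ 2, so the integral of f over the upper semicircle |z| = R tends to 0 as R → ∞. Closing the contour in the upper half-plane,
  ∫_{-∞}^{∞} f(x) dx = 2πi · Σ Res(f, z_k)  over the poles with Im z_k > 0.

Zeros of the denominator: z^2 + 92 = 0 gives z = ±2*sqrt(23)*I.
Upper half-plane: z = 2*sqrt(23)*I (a pole of order 2).

Write f(z) = g(z)/(z - 2*sqrt(23)*I)^2 with g(z) = 5/(z + 2*sqrt(23)*I)^2. For a double pole, Res(f, z₀) = g'(z₀):
  g'(z) = -10/(z + 2*sqrt(23)*I)^3
  Res(f, 2*sqrt(23)*I) = g'(2*sqrt(23)*I) = -5*sqrt(23)*I/16928

∫_{-∞}^{∞} f(x) dx = 2πi · (-5*sqrt(23)*I/16928) = 5*sqrt(23)*pi/8464

Final answer: 5*sqrt(23)*pi/8464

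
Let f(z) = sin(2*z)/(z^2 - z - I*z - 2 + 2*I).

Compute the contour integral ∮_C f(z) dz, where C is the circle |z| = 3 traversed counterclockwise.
pi*(-1/5 + 3*I/5)*sin(4) + pi*(-1/5 + 3*I/5)*sin(2 - 2*I)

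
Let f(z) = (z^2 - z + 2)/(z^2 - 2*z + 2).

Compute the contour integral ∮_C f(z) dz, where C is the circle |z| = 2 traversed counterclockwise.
By the residue theorem, ∮_C f(z) dz = 2πi · (sum of the residues of f at the poles inside |z| = 2).

The denominator factors as (z - 1 + I)*(z - 1 - I), so the singularities of f are simple poles at z = 1 - I, z = 1 + I.
  |1 - I|² = 2 < 4 = 2², so this pole is inside the contour.
  |1 + I|² = 2 < 4 = 2², so this pole is inside the contour.

With P(z) = z^2 - z + 2 and Q(z) = z^2 - 2*z + 2, each pole is simple, so Res(f, z₀) = P(z₀)/Q'(z₀) with Q'(z) = 2*z - 2.
  Res(f, 1 - I) = P(1 - I)/Q'(1 - I) = (1 - I)/(-2*I) = 1/2 + I/2
  Res(f, 1 + I) = P(1 + I)/Q'(1 + I) = (1 + I)/(2*I) = 1/2 - I/2

Sum of residues inside C: 1
∮_C f(z) dz = 2πi · (1) = 2*I*pi

Final answer: 2*I*pi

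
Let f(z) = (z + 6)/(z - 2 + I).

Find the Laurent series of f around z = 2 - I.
Put w = z - (2 - I), i.e. z = w + 2 - I. The denominator is w, so it suffices to rewrite the numerator in powers of w.

P(z) = z + 6
P(w + 2 - I) = 8 - I + w

Dividing each term by w:
  f = (8 - I)/w + 1

Substituting back w = z - 2 + I:
  f(z) = (8 - I)/(z - 2 + I) + 1

The series is finite because the numerator is a polynomial; the negative powers form the principal part, and the coefficient of 1/(z - 2 + I) gives Res(f, 2 - I) = 8 - I.

Final answer: (8 - I)/(z - 2 + I) + 1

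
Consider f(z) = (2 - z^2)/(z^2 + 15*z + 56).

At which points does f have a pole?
{-8, -7}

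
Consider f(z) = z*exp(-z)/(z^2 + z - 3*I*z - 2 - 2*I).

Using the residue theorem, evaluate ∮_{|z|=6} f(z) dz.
By the residue theorem, ∮_C f(z) dz = 2πi · (sum of the residues of f at the poles inside |z| = 6).

The denominator factors as (z - 2*I)*(z + 1 - I), so the singularities of f are simple poles at z = 2*I, z = -1 + I.
  |2*I|² = 4 < 36 = 6², so this pole is inside the contour.
  |-1 + I|² = 2 < 36 = 6², so this pole is inside the contour.

With P(z) = z*exp(-z) and Q(z) = z^2 + z - 3*I*z - 2 - 2*I, each pole is simple, so Res(f, z₀) = P(z₀)/Q'(z₀) with Q'(z) = 2*z + 1 - 3*I.
  Res(f, 2*I) = P(2*I)/Q'(2*I) = (2*I*exp(-2*I))/(1 + I) = (1 + I)*exp(-2*I)
  Res(f, -1 + I) = P(-1 + I)/Q'(-1 + I) = ((-1 + I)*exp(1 - I))/(-1 - I) = -I*exp(1 - I)

Sum of residues inside C: -I*exp(1 - I) + (1 + I)*exp(-2*I)
∮_C f(z) dz = 2πi · (-I*exp(1 - I) + (1 + I)*exp(-2*I)) = 2*pi*exp(1 - I) + pi*(-2 + 2*I)*exp(-2*I)

Final answer: 2*pi*exp(1 - I) + pi*(-2 + 2*I)*exp(-2*I)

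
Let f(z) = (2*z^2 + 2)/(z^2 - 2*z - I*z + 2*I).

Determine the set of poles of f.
The singularities of f are the zeros of the denominator. Factoring,
  z^2 - 2*z - I*z + 2*I = (z - I)*(z - 2)
so the candidates are z = I, z = 2.

Check the numerator P(z) = 2*z^2 + 2 at each one:
  P(I) = 0, so the factor (z - I) cancels and z = I is only a removable singularity, not a pole.
  P(2) = 10 ≠ 0, so z = 2 is a (simple) pole.

Poles of f: {2}

Final answer: {2}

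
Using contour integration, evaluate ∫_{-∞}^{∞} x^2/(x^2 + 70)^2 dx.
Let f(z) = z^2/(z^2 + 70)^2. The denominator has no real zeros and deg Q - deg P = 2 ≥ 2, so the integral of f over the upper semicircle |z| = R tends to 0 as R → ∞. Closing the contour in the upper half-plane,
  ∫_{-∞}^{∞} f(x) dx = 2πi · Σ Res(f, z_k)  over the poles with Im z_k > 0.

Zeros of the denominator: z^2 + 70 = 0 gives z = ±sqrt(70)*I.
Upper half-plane: z = sqrt(70)*I (a pole of order 2).

Write f(z) = g(z)/(z - sqrt(70)*I)^2 with g(z) = z^2/(z + sqrt(70)*I)^2. For a double pole, Res(f, z₀) = g'(z₀):
  g'(z) = 2*sqrt(70)*I*z/(z + sqrt(70)*I)^3
  Res(f, sqrt(70)*I) = g'(sqrt(70)*I) = -sqrt(70)*I/280

∫_{-∞}^{∞} f(x) dx = 2πi · (-sqrt(70)*I/280) = sqrt(70)*pi/140

Final answer: sqrt(70)*pi/140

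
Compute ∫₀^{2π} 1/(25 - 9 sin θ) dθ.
Call the integral J. The integrand is 2π-periodic and we integrate over a full period, so shifting θ does not change the value (θ → θ + π/2 turns sin θ into cos θ; θ → θ + π flips the sign of the trig term). Hence
  J = ∫₀^{2π} dθ/(25 + 9 cos θ).
Put z = e^{iθ}: then cos θ = (z + 1/z)/2, dθ = dz/(iz), and z runs once counterclockwise around |z| = 1:
  J = ∮_{|z|=1} 1/(25 + 9*(z + 1/z)/2) · dz/(iz) = (2/i) ∮_{|z|=1} dz/(9*z^2 + 50*z + 9).
The roots of 9*z^2 + 50*z + 9 are z = (-25 ± sqrt(25^2 - 9^2))/9, with sqrt(544) = 4*sqrt(34); their product is 1, so only z₊ = -25/9 + 4*sqrt(34)/9 lies inside the unit circle (z₋ = -25/9 - 4*sqrt(34)/9 lies outside).
z₊ is a simple zero of q(z) = 9*z^2 + 50*z + 9, so Res(1/q, z₊) = 1/q'(z₊) with q'(z) = 18*z + 50; and q'(z₊) = 9*(z₊ - z₋) = 8*sqrt(34).
Therefore J = (2/i) · 2πi · 1/(8*sqrt(34)) = 2*pi/(4*sqrt(34)) = sqrt(34)*pi/68

Final answer: sqrt(34)*pi/68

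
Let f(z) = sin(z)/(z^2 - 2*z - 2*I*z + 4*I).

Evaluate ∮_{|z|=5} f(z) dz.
By the residue theorem, ∮_C f(z) dz = 2πi · (sum of the residues of f at the poles inside |z| = 5).

The denominator factors as (z - 2*I)*(z - 2), so the singularities of f are simple poles at z = 2*I, z = 2.
  |2*I|² = 4 < 25 = 5², so this pole is inside the contour.
  |2|² = 4 < 25 = 5², so this pole is inside the contour.

With P(z) = sin(z) and Q(z) = z^2 - 2*z - 2*I*z + 4*I, each pole is simple, so Res(f, z₀) = P(z₀)/Q'(z₀) with Q'(z) = 2*z - 2 - 2*I.
  Res(f, 2*I) = P(2*I)/Q'(2*I) = (I*sinh(2))/(-2 + 2*I) = (1/4 - I/4)*sinh(2)
  Res(f, 2) = P(2)/Q'(2) = (sin(2))/(2 - 2*I) = (1/4 + I/4)*sin(2)

Sum of residues inside C: (1/4 - I/4)*sinh(2) + (1/4 + I/4)*sin(2)
∮_C f(z) dz = 2πi · ((1/4 - I/4)*sinh(2) + (1/4 + I/4)*sin(2)) = pi*(-1/2 + I/2)*sin(2) + pi*(1/2 + I/2)*sinh(2)

Final answer: pi*(-1/2 + I/2)*sin(2) + pi*(1/2 + I/2)*sinh(2)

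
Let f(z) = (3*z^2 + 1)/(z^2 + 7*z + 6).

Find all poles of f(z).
The singularities of f are the zeros of the denominator. Factoring,
  z^2 + 7*z + 6 = (z + 1)*(z + 6)
so the candidates are z = -1, z = -6.

Check the numerator P(z) = 3*z^2 + 1 at each one:
  P(-1) = 4 ≠ 0, so z = -1 is a (simple) pole.
  P(-6) = 109 ≠ 0, so z = -6 is a (simple) pole.

Poles of f: {-6, -1}

Final answer: {-6, -1}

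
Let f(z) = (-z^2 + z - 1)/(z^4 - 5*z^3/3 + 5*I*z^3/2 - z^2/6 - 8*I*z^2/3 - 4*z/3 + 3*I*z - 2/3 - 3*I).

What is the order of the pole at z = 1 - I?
Factor the denominator:
  z^4 - 5*z^3/3 + 5*I*z^3/2 - z^2/6 - 8*I*z^2/3 - 4*z/3 + 3*I*z - 2/3 - 3*I = (z - 1 + I)^2*(z + 1/3 + 3*I/2)*(z - I)

The numerator P(z) = -z^2 + z - 1 has P(1 - I) = I ≠ 0, so no factor of (z - 1 + I) cancels.
Near z = 1 - I we can therefore write f(z) = g(z)/(z - 1 + I)^2 with g analytic at 1 - I and g(1 - I) ≠ 0 (g is the numerator divided by the remaining denominator factors).

Hence z = 1 - I is a pole of order 2.

Final answer: 2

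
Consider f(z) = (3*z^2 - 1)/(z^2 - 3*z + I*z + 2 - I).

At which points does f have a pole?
The singularities of f are the zeros of the denominator. Factoring,
  z^2 - 3*z + I*z + 2 - I = (z - 1)*(z - 2 + I)
so the candidates are z = 1, z = 2 - I.

Check the numerator P(z) = 3*z^2 - 1 at each one:
  P(1) = 2 ≠ 0, so z = 1 is a (simple) pole.
  P(2 - I) = 8 - 12*I ≠ 0, so z = 2 - I is a (simple) pole.

Poles of f: {1, 2 - I}

Final answer: {1, 2 - I}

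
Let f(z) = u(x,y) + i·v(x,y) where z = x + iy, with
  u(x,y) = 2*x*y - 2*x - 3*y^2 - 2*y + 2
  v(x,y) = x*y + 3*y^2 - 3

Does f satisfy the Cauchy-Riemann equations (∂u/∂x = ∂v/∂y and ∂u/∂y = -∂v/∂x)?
∂u/∂x = 2*y - 2
∂v/∂y = x + 6*y
∂u/∂y = 2*x - 6*y - 2
∂v/∂x = y
∂u/∂x ≠ ∂v/∂y and ∂u/∂y ≠ -∂v/∂x; the Cauchy-Riemann equations are not satisfied, so f is not analytic.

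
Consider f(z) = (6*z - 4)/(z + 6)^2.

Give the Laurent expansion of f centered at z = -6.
Put w = z - (-6), i.e. z = w - 6. The denominator is w^2, so it suffices to rewrite the numerator in powers of w.

P(z) = 6*z - 4
P(w - 6) = -40 + 6*w

Dividing each term by w^2:
  f = -40/w^2 + 6/w

Substituting back w = z + 6:
  f(z) = -40/(z + 6)^2 + 6/(z + 6)

The series is finite because the numerator is a polynomial; the negative powers form the principal part, and the coefficient of 1/(z + 6) gives Res(f, -6) = 6.

Final answer: -40/(z + 6)^2 + 6/(z + 6)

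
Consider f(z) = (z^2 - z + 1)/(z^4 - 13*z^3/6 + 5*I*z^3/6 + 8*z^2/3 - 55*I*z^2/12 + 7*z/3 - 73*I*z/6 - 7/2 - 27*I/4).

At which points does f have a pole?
{-1, -1/3 + 2*I/3, 1/2 - 3*I, 3 + 3*I/2}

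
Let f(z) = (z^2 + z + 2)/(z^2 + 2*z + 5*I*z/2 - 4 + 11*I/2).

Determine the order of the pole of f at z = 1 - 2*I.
Factor the denominator:
  z^2 + 2*z + 5*I*z/2 - 4 + 11*I/2 = (z - 1 + 2*I)*(z + 3 + I/2)

The numerator P(z) = z^2 + z + 2 has P(1 - 2*I) = -6*I ≠ 0, so no factor of (z - 1 + 2*I) cancels.
Near z = 1 - 2*I we can therefore write f(z) = g(z)/(z - 1 + 2*I) with g analytic at 1 - 2*I and g(1 - 2*I) ≠ 0 (g is the numerator divided by the remaining denominator factors).

Hence z = 1 - 2*I is a pole of order 1.

Final answer: 1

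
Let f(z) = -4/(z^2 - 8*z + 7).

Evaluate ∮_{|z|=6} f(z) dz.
By the residue theorem, ∮_C f(z) dz = 2πi · (sum of the residues of f at the poles inside |z| = 6).

The denominator factors as (z - 7)*(z - 1), so the singularities of f are simple poles at z = 7, z = 1.
  |7|² = 49 > 36 = 6², so this pole is outside the contour.
  |1|² = 1 < 36 = 6², so this pole is inside the contour.

With P(z) = -4 and Q(z) = z^2 - 8*z + 7, each pole is simple, so Res(f, z₀) = P(z₀)/Q'(z₀) with Q'(z) = 2*z - 8.
  Res(f, 1) = P(1)/Q'(1) = (-4)/(-6) = 2/3

∮_C f(z) dz = 2πi · (2/3) = 4*I*pi/3

Final answer: 4*I*pi/3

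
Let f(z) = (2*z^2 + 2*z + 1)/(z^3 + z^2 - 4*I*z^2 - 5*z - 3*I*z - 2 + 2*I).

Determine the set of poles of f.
The singularities of f are the zeros of the denominator. Factoring,
  z^3 + z^2 - 4*I*z^2 - 5*z - 3*I*z - 2 + 2*I = (z - I)*(z - 2*I)*(z + 1 - I)
so the candidates are z = I, z = 2*I, z = -1 + I.

Check the numerator P(z) = 2*z^2 + 2*z + 1 at each one:
  P(I) = -1 + 2*I ≠ 0, so z = I is a (simple) pole.
  P(2*I) = -7 + 4*I ≠ 0, so z = 2*I is a (simple) pole.
  P(-1 + I) = -1 - 2*I ≠ 0, so z = -1 + I is a (simple) pole.

Poles of f: {-1 + I, I, 2*I}

Final answer: {-1 + I, I, 2*I}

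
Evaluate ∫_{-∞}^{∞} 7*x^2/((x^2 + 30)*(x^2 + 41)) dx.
Let f(z) = 7*z^2/((z^2 + 30)*(z^2 + 41)). The denominator has no real zeros and deg Q - deg P = 2 ≥ 2, so the integral of f over the upper semicircle |z| = R tends to 0 as R → ∞. Closing the contour in the upper half-plane,
  ∫_{-∞}^{∞} f(x) dx = 2πi · Σ Res(f, z_k)  over the poles with Im z_k > 0.

Zeros of the denominator: z^2 + 30 = 0 gives z = ±sqrt(30)*I; z^2 + 41 = 0 gives z = ±sqrt(41)*I.
Upper half-plane: z = sqrt(30)*I, z = sqrt(41)*I (simple).

Each pole is a simple zero of Q(z) = z^4 + 71*z^2 + 1230, so Res(f, z₀) = P(z₀)/Q'(z₀) with P(z) = 7*z^2, Q'(z) = 4*z^3 + 142*z:
  Res(f, sqrt(30)*I) = (-210)/(22*sqrt(30)*I) = 7*sqrt(30)*I/22
  Res(f, sqrt(41)*I) = (-287)/(-22*sqrt(41)*I) = -7*sqrt(41)*I/22

Sum of residues: 7*I*(-sqrt(41) + sqrt(30))/22
∫_{-∞}^{∞} f(x) dx = 2πi · (7*I*(-sqrt(41) + sqrt(30))/22) = 7*pi*(-sqrt(30) + sqrt(41))/11

Final answer: 7*pi*(-sqrt(30) + sqrt(41))/11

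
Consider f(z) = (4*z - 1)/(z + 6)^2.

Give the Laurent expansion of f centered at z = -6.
Put w = z - (-6), i.e. z = w - 6. The denominator is w^2, so it suffices to rewrite the numerator in powers of w.

P(z) = 4*z - 1
P(w - 6) = -25 + 4*w

Dividing each term by w^2:
  f = -25/w^2 + 4/w

Substituting back w = z + 6:
  f(z) = -25/(z + 6)^2 + 4/(z + 6)

The series is finite because the numerator is a polynomial; the negative powers form the principal part, and the coefficient of 1/(z + 6) gives Res(f, -6) = 4.

Final answer: -25/(z + 6)^2 + 4/(z + 6)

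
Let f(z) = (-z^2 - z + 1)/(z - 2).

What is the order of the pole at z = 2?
Factor the denominator:
  z - 2 = (z - 2)

The numerator P(z) = -z^2 - z + 1 has P(2) = -5 ≠ 0, so no factor of (z - 2) cancels.
Near z = 2 we can therefore write f(z) = g(z)/(z - 2) with g analytic at 2 and g(2) ≠ 0 (g is just the numerator).

Hence z = 2 is a pole of order 1.

Final answer: 1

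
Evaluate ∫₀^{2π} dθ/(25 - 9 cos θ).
Call the integral J. The integrand is 2π-periodic and we integrate over a full period, so shifting θ does not change the value (θ → θ + π flips the sign of the trig term). Hence
  J = ∫₀^{2π} dθ/(25 + 9 cos θ).
Put z = e^{iθ}: then cos θ = (z + 1/z)/2, dθ = dz/(iz), and z runs once counterclockwise around |z| = 1:
  J = ∮_{|z|=1} 1/(25 + 9*(z + 1/z)/2) · dz/(iz) = (2/i) ∮_{|z|=1} dz/(9*z^2 + 50*z + 9).
The roots of 9*z^2 + 50*z + 9 are z = (-25 ± sqrt(25^2 - 9^2))/9, with sqrt(544) = 4*sqrt(34); their product is 1, so only z₊ = -25/9 + 4*sqrt(34)/9 lies inside the unit circle (z₋ = -25/9 - 4*sqrt(34)/9 lies outside).
z₊ is a simple zero of q(z) = 9*z^2 + 50*z + 9, so Res(1/q, z₊) = 1/q'(z₊) with q'(z) = 18*z + 50; and q'(z₊) = 9*(z₊ - z₋) = 8*sqrt(34).
Therefore J = (2/i) · 2πi · 1/(8*sqrt(34)) = 2*pi/(4*sqrt(34)) = sqrt(34)*pi/68

Final answer: sqrt(34)*pi/68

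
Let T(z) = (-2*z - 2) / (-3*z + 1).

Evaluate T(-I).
Substitute z = -I:
  numerator:   -2*(-I) - 2 = -2 + 2*I
  denominator: -3*(-I) + 1 = 1 + 3*I
T(-I) = (-2 + 2*I)/(1 + 3*I); multiplying numerator and denominator by the conjugate 1 - 3*I gives (4 + 8*I)/10 = 2/5 + 4*I/5

Final answer: 2/5 + 4*I/5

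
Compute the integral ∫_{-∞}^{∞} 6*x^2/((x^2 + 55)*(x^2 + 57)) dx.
Let f(z) = 6*z^2/((z^2 + 55)*(z^2 + 57)). The denominator has no real zeros and deg Q - deg P = 2 ≥ 2, so the integral of f over the upper semicircle |z| = R tends to 0 as R → ∞. Closing the contour in the upper half-plane,
  ∫_{-∞}^{∞} f(x) dx = 2πi · Σ Res(f, z_k)  over the poles with Im z_k > 0.

Zeros of the denominator: z^2 + 55 = 0 gives z = ±sqrt(55)*I; z^2 + 57 = 0 gives z = ±sqrt(57)*I.
Upper half-plane: z = sqrt(55)*I, z = sqrt(57)*I (simple).

Each pole is a simple zero of Q(z) = z^4 + 112*z^2 + 3135, so Res(f, z₀) = P(z₀)/Q'(z₀) with P(z) = 6*z^2, Q'(z) = 4*z^3 + 224*z:
  Res(f, sqrt(55)*I) = (-330)/(4*sqrt(55)*I) = 3*sqrt(55)*I/2
  Res(f, sqrt(57)*I) = (-342)/(-4*sqrt(57)*I) = -3*sqrt(57)*I/2

Sum of residues: 3*I*(-sqrt(57) + sqrt(55))/2
∫_{-∞}^{∞} f(x) dx = 2πi · (3*I*(-sqrt(57) + sqrt(55))/2) = 3*pi*(-sqrt(55) + sqrt(57))

Final answer: 3*pi*(-sqrt(55) + sqrt(57))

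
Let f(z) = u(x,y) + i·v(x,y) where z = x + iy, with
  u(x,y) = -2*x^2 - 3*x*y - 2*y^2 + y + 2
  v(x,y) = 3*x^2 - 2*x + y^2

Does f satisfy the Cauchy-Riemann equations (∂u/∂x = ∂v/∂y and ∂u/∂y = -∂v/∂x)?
∂u/∂x = -4*x - 3*y
∂v/∂y = 2*y
∂u/∂y = -3*x - 4*y + 1
∂v/∂x = 6*x - 2
∂u/∂x ≠ ∂v/∂y and ∂u/∂y ≠ -∂v/∂x; the Cauchy-Riemann equations are not satisfied, so f is not analytic.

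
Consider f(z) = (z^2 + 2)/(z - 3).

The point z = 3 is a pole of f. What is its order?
Factor the denominator:
  z - 3 = (z - 3)

The numerator P(z) = z^2 + 2 has P(3) = 11 ≠ 0, so no factor of (z - 3) cancels.
Near z = 3 we can therefore write f(z) = g(z)/(z - 3) with g analytic at 3 and g(3) ≠ 0 (g is just the numerator).

Hence z = 3 is a pole of order 1.

Final answer: 1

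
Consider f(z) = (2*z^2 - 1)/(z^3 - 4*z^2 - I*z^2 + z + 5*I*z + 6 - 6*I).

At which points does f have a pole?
The singularities of f are the zeros of the denominator. Factoring,
  z^3 - 4*z^2 - I*z^2 + z + 5*I*z + 6 - 6*I = (z - 2)*(z - 3)*(z + 1 - I)
so the candidates are z = 2, z = 3, z = -1 + I.

Check the numerator P(z) = 2*z^2 - 1 at each one:
  P(2) = 7 ≠ 0, so z = 2 is a (simple) pole.
  P(3) = 17 ≠ 0, so z = 3 is a (simple) pole.
  P(-1 + I) = -1 - 4*I ≠ 0, so z = -1 + I is a (simple) pole.

Poles of f: {-1 + I, 2, 3}

Final answer: {-1 + I, 2, 3}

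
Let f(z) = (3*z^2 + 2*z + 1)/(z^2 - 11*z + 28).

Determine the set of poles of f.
The singularities of f are the zeros of the denominator. Factoring,
  z^2 - 11*z + 28 = (z - 4)*(z - 7)
so the candidates are z = 4, z = 7.

Check the numerator P(z) = 3*z^2 + 2*z + 1 at each one:
  P(4) = 57 ≠ 0, so z = 4 is a (simple) pole.
  P(7) = 162 ≠ 0, so z = 7 is a (simple) pole.

Poles of f: {4, 7}

Final answer: {4, 7}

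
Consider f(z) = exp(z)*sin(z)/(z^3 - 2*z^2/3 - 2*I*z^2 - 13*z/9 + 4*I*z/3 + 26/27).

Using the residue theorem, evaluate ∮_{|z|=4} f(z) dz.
pi*(-24/25 - 18*I/25)*exp(2/3)*sin(2/3) + pi*(27/50 - 18*I/25)*exp(-2/3 + I)*sin(2/3 - I) + 3*pi*exp(2/3 + I)*sin(2/3 + I)/2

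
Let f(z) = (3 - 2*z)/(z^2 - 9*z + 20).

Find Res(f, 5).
Write f(z) = P(z)/Q(z) with P(z) = 3 - 2*z and Q(z) = z^2 - 9*z + 20.
The denominator factors as Q(z) = (z - 4)*(z - 5), so z = 5 is a simple zero of Q and P is analytic there; z = 5 is therefore a simple pole and
  Res(f, z₀) = P(z₀)/Q'(z₀).

Q'(z) = 2*z - 9, so Q'(5) = 1.
P(5) = -7.

Res(f, 5) = (-7)/(1) = -7

Final answer: -7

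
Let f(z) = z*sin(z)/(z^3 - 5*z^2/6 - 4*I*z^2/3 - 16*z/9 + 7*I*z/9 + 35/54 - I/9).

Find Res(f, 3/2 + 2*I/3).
Write f(z) = P(z)/Q(z) with P(z) = z*sin(z) and Q(z) = z^3 - 5*z^2/6 - 4*I*z^2/3 - 16*z/9 + 7*I*z/9 + 35/54 - I/9.
The denominator factors as Q(z) = (z - 1/3)*(z - 3/2 - 2*I/3)*(z + 1 - 2*I/3), so z = 3/2 + 2*I/3 is a simple zero of Q and P is analytic there; z = 3/2 + 2*I/3 is therefore a simple pole and
  Res(f, z₀) = P(z₀)/Q'(z₀).

Q'(z) = 3*z^2 - 5*z/3 - 8*I*z/3 - 16/9 + 7*I/9, so Q'(3/2 + 2*I/3) = 35/12 + 5*I/3.
P(3/2 + 2*I/3) = (3/2 + 2*I/3)*sin(3/2 + 2*I/3).

Res(f, 3/2 + 2*I/3) = ((3/2 + 2*I/3)*sin(3/2 + 2*I/3))/(35/12 + 5*I/3) = (158/325 - 16*I/325)*sin(3/2 + 2*I/3)

Final answer: (158/325 - 16*I/325)*sin(3/2 + 2*I/3)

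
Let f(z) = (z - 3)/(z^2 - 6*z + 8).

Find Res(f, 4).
Write f(z) = P(z)/Q(z) with P(z) = z - 3 and Q(z) = z^2 - 6*z + 8.
The denominator factors as Q(z) = (z - 4)*(z - 2), so z = 4 is a simple zero of Q and P is analytic there; z = 4 is therefore a simple pole and
  Res(f, z₀) = P(z₀)/Q'(z₀).

Q'(z) = 2*z - 6, so Q'(4) = 2.
P(4) = 1.

Res(f, 4) = (1)/(2) = 1/2

Final answer: 1/2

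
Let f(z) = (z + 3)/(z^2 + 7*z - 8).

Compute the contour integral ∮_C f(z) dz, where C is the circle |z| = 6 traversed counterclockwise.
8*I*pi/9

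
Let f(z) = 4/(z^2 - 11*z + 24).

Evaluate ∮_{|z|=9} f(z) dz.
0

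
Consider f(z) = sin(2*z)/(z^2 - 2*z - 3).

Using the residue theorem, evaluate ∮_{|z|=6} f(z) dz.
I*pi*sin(6)/2 + I*pi*sin(2)/2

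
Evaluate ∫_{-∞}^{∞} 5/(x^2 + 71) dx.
Let f(z) = 5/(z^2 + 71). The denominator has no real zeros and deg Q - deg P = 2 ≥ 2, so the integral of f over the upper semicircle |z| = R tends to 0 as R → ∞. Closing the contour in the upper half-plane,
  ∫_{-∞}^{∞} f(x) dx = 2πi · Σ Res(f, z_k)  over the poles with Im z_k > 0.

Zeros of the denominator: z^2 + 71 = 0 gives z = ±sqrt(71)*I.
Upper half-plane: z = sqrt(71)*I (simple).

Each pole is a simple zero of Q(z) = z^2 + 71, so Res(f, z₀) = P(z₀)/Q'(z₀) with P(z) = 5, Q'(z) = 2*z:
  Res(f, sqrt(71)*I) = (5)/(2*sqrt(71)*I) = -5*sqrt(71)*I/142

∫_{-∞}^{∞} f(x) dx = 2πi · (-5*sqrt(71)*I/142) = 5*sqrt(71)*pi/71

Final answer: 5*sqrt(71)*pi/71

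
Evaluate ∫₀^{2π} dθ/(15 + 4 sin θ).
Call the integral J. The integrand is 2π-periodic and we integrate over a full period, so shifting θ does not change the value (θ → θ + π/2 turns sin θ into cos θ). Hence
  J = ∫₀^{2π} dθ/(15 + 4 cos θ).
Put z = e^{iθ}: then cos θ = (z + 1/z)/2, dθ = dz/(iz), and z runs once counterclockwise around |z| = 1:
  J = ∮_{|z|=1} 1/(15 + 4*(z + 1/z)/2) · dz/(iz) = (2/i) ∮_{|z|=1} dz/(4*z^2 + 30*z + 4).
The roots of 4*z^2 + 30*z + 4 are z = (-15 ± sqrt(15^2 - 4^2))/4, with sqrt(209) = sqrt(209); their product is 1, so only z₊ = -15/4 + sqrt(209)/4 lies inside the unit circle (z₋ = -15/4 - sqrt(209)/4 lies outside).
z₊ is a simple zero of q(z) = 4*z^2 + 30*z + 4, so Res(1/q, z₊) = 1/q'(z₊) with q'(z) = 8*z + 30; and q'(z₊) = 4*(z₊ - z₋) = 2*sqrt(209).
Therefore J = (2/i) · 2πi · 1/(2*sqrt(209)) = 2*pi/(sqrt(209)) = 2*sqrt(209)*pi/209

Final answer: 2*sqrt(209)*pi/209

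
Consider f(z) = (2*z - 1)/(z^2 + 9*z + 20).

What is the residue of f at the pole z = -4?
-9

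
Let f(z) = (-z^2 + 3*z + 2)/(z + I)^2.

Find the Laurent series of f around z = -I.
(3 - 3*I)/(z + I)^2 + (3 + 2*I)/(z + I) - 1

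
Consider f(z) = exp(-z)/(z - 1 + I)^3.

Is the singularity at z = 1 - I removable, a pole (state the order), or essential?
Write f(z) = g(z)/(z - 1 + I)^3 with g(z) = exp(-z).
g is entire and g(1 - I) = exp(-1 + I) ≠ 0, so no factor of (z - 1 + I) cancels: the Laurent expansion of f about z = 1 - I starts at the power -3, i.e. lim_{z→z₀} (z - z₀)^3 f(z) = exp(-1 + I) is finite and nonzero.
So z = 1 - I is a pole of order 3.

Final answer: pole of order 3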